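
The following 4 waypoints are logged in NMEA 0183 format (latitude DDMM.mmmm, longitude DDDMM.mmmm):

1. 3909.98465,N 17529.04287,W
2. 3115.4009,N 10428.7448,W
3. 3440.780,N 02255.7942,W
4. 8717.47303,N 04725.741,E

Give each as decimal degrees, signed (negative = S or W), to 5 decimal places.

1. 39.16641, -175.48405
2. 31.25668, -104.47908
3. 34.67967, -22.92990
4. 87.29122, 47.42902

Point 1:
  Lat: split at 2 digits → 39° and 9.98465′; 39 + 9.98465/60 = 39.166411
  N ⇒ keep positive
  Longitude: split at 3 digits → 175° and 29.04287′; 175 + 29.04287/60 = 175.484048
  hemisphere W, so the sign is −
Point 2:
  Lat: degrees = first 2 digits = 31, minutes = 15.4009; 31 + 15.4009/60 = 31.256682
  N → positive
  Lon: split at 3 digits → 104° and 28.7448′; 104 + 28.7448/60 = 104.479080
  W ⇒ negate
Point 3:
  φ: degrees = first 2 digits = 34, minutes = 40.78; 34 + 40.78/60 = 34.679667
  N ⇒ keep positive
  λ: degrees = first 3 digits = 22, minutes = 55.7942; 22 + 55.7942/60 = 22.929903
  W ⇒ negate
Point 4:
  Lat: degrees = first 2 digits = 87, minutes = 17.47303; 87 + 17.47303/60 = 87.291217
  N ⇒ keep positive
  Longitude: split at 3 digits → 047° and 25.741′; 47 + 25.741/60 = 47.429017
  E → positive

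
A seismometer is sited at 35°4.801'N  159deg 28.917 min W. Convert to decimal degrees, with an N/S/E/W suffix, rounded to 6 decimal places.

Lat: 35 + 4.801/60 = 35.0800167
Lon: 159 + 28.917/60 = 159.4819500

35.080017° N, 159.481950° W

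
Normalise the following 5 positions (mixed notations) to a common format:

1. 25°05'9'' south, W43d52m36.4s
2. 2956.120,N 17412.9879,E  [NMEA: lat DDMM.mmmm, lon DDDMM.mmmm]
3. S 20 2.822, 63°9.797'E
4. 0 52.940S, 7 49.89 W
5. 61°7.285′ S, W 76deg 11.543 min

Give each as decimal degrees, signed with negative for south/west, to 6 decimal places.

1. -25.085833, -43.876778
2. 29.935333, 174.216465
3. -20.047033, 63.163283
4. -0.882333, -7.831500
5. -61.121417, -76.192383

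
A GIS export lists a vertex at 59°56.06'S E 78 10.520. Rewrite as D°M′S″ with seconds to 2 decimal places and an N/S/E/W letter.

59°56′3.60″ S, 78°10′31.20″ E

Latitude: fractional minutes 0.06000 × 60 = 3.6000″
Lon: fractional minutes 0.52000 × 60 = 31.2000″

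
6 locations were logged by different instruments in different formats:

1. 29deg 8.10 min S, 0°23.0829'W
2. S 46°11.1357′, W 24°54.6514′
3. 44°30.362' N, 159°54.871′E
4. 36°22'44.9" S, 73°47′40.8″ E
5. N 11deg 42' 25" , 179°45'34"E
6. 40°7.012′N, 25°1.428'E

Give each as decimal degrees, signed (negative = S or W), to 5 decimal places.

Point 1:
  φ: 29 + 8.1/60 = 29.135000
  hemisphere S, so the sign is −
  Longitude: 0 + 23.0829/60 = 0.384715
  W ⇒ negate
Point 2:
  φ: 46 + 11.1357/60 = 46.185595
  hemisphere S, so the sign is −
  λ: 24 + 54.6514/60 = 24.910857
  W ⇒ negate
Point 3:
  Lat: 30.362′ = 0.506033°; total 44.506033
  N ⇒ keep positive
  Lon: 54.871′ = 0.914517°; total 159.914517
  E → positive
Point 4:
  Latitude: 36 + 22/60 + 44.9/3600 = 36.379139
  S → negative
  λ: 73° + 47/60 + 40.8/3600 = 73 + 0.783333 + 0.011333 = 73.794667
  E ⇒ keep positive
Point 5:
  Latitude: 42′ + 25″ = 42.41667′; 11 + 42.41667/60 = 11.706944
  N ⇒ keep positive
  Lon: 179° + 45/60 + 34/3600 = 179 + 0.750000 + 0.009444 = 179.759444
  E ⇒ keep positive
Point 6:
  φ: 40 + 7.012/60 = 40.116867
  N → positive
  Longitude: 1.428′ = 0.023800°; total 25.023800
  E ⇒ keep positive

1. -29.13500, -0.38472
2. -46.18560, -24.91086
3. 44.50603, 159.91452
4. -36.37914, 73.79467
5. 11.70694, 179.75944
6. 40.11687, 25.02380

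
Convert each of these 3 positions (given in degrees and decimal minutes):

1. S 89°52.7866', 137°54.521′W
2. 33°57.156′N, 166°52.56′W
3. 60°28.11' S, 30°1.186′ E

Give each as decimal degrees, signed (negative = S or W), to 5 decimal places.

1. -89.87978, -137.90868
2. 33.95260, -166.87600
3. -60.46850, 30.01977

Point 1:
  φ: 89 + 52.7866/60 = 89.879777
  S → negative
  λ: 137 + 54.521/60 = 137.908683
  W → negative
Point 2:
  φ: 33 + 57.156/60 = 33.952600
  N → positive
  Lon: 166 + 52.56/60 = 166.876000
  W → negative
Point 3:
  Latitude: 28.11′ = 0.468500°; total 60.468500
  hemisphere S, so the sign is −
  Lon: 30 + 1.186/60 = 30.019767
  E → positive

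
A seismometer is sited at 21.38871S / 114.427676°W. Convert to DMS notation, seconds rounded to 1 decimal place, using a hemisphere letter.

21°23′19.4″ S, 114°25′39.6″ W

Latitude: 0.388710 × 60 = 23.32260′ → 23′, remainder × 60 = 19.356″
λ: whole degrees 114; 25.66056′ → 25′ and 39.634″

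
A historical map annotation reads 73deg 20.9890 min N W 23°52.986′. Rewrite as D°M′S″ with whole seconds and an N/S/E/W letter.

Latitude: fractional minutes 0.98900 × 60 = 59.34″
λ: 52.98600′ → 52′ and 0.98600 × 60 = 59.16″

73°20′59″ N, 23°52′59″ W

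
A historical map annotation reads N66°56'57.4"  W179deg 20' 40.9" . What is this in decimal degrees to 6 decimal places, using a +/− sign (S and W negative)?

Lat: 66 + 56/60 + 57.4/3600 = 66.9492778
N → positive
λ: 20′ + 40.9″ = 20.68167′; 179 + 20.68167/60 = 179.3446944
W ⇒ negate

66.949278, -179.344694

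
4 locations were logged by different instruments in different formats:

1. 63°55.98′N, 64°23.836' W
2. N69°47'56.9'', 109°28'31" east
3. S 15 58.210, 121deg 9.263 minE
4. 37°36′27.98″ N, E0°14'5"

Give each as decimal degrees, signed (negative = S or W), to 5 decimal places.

Point 1:
  Latitude: 55.98′ = 0.933000°; total 63.933000
  N ⇒ keep positive
  λ: 23.836′ = 0.397267°; total 64.397267
  hemisphere W, so the sign is −
Point 2:
  Latitude: 69 + 47/60 + 56.9/3600 = 69.799139
  N → positive
  Longitude: 28′ + 31″ = 28.51667′; 109 + 28.51667/60 = 109.475278
  E → positive
Point 3:
  Lat: 58.21′ = 0.970167°; total 15.970167
  S ⇒ negate
  λ: 9.263′ = 0.154383°; total 121.154383
  E ⇒ keep positive
Point 4:
  Latitude: 37° + 36/60 + 27.98/3600 = 37 + 0.600000 + 0.007772 = 37.607772
  N ⇒ keep positive
  Longitude: 14′ + 5″ = 14.08333′; 0 + 14.08333/60 = 0.234722
  E ⇒ keep positive

1. 63.93300, -64.39727
2. 69.79914, 109.47528
3. -15.97017, 121.15438
4. 37.60777, 0.23472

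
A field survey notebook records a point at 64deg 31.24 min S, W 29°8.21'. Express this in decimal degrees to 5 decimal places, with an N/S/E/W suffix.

64.52067° S, 29.13683° W

Latitude: 64 + 31.24/60 = 64.520667
Longitude: 29 + 8.21/60 = 29.136833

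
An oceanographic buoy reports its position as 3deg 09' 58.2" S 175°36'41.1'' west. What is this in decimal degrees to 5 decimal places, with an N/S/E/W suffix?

3.16617° S, 175.61142° W

Latitude: 9′ + 58.2″ = 9.97000′; 3 + 9.97000/60 = 3.166167
Lon: 175 + 36/60 + 41.1/3600 = 175.611417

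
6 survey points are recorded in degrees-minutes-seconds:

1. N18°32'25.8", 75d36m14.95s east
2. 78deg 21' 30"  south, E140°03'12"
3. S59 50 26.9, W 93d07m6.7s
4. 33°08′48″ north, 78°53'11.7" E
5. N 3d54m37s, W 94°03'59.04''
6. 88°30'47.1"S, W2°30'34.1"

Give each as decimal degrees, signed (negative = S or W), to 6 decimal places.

1. 18.540500, 75.604153
2. -78.358333, 140.053333
3. -59.840806, -93.118528
4. 33.146667, 78.886583
5. 3.910278, -94.066400
6. -88.513083, -2.509472

Point 1:
  Latitude: 32′ + 25.8″ = 32.43000′; 18 + 32.43000/60 = 18.5405000
  N ⇒ keep positive
  λ: 75° + 36/60 + 14.95/3600 = 75 + 0.600000 + 0.004153 = 75.6041528
  E ⇒ keep positive
Point 2:
  Lat: 21′ + 30″ = 21.50000′; 78 + 21.50000/60 = 78.3583333
  hemisphere S, so the sign is −
  λ: 140 + 3/60 + 12/3600 = 140.0533333
  E → positive
Point 3:
  Latitude: 59 + 50/60 + 26.9/3600 = 59.8408056
  hemisphere S, so the sign is −
  Lon: 7′ + 6.7″ = 7.11167′; 93 + 7.11167/60 = 93.1185278
  W ⇒ negate
Point 4:
  Lat: 8′ + 48″ = 8.80000′; 33 + 8.80000/60 = 33.1466667
  N → positive
  λ: 78 + 53/60 + 11.7/3600 = 78.8865833
  E → positive
Point 5:
  Lat: 3° + 54/60 + 37/3600 = 3 + 0.900000 + 0.010278 = 3.9102778
  N ⇒ keep positive
  Longitude: 94° + 3/60 + 59.04/3600 = 94 + 0.050000 + 0.016400 = 94.0664000
  W ⇒ negate
Point 6:
  Lat: 30′ + 47.1″ = 30.78500′; 88 + 30.78500/60 = 88.5130833
  hemisphere S, so the sign is −
  Lon: 30′ + 34.1″ = 30.56833′; 2 + 30.56833/60 = 2.5094722
  W → negative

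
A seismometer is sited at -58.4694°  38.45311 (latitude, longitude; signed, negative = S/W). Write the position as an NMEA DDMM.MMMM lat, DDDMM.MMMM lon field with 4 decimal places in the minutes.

Latitude is negative → S; |value| = 58.469400
φ: 58° + 0.469400 × 60 = 58° 28.164000′
λ: 38° + 0.453110 × 60 = 38° 27.186600′

5828.1640,S / 03827.1866,E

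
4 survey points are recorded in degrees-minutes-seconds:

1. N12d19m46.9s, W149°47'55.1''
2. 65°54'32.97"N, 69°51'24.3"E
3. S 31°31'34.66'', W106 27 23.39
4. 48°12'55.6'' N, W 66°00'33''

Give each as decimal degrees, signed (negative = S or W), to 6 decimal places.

1. 12.329694, -149.798639
2. 65.909158, 69.856750
3. -31.526294, -106.456497
4. 48.215444, -66.009167

Point 1:
  φ: 12 + 19/60 + 46.9/3600 = 12.3296944
  N ⇒ keep positive
  λ: 47′ + 55.1″ = 47.91833′; 149 + 47.91833/60 = 149.7986389
  W ⇒ negate
Point 2:
  φ: 54′ + 32.97″ = 54.54950′; 65 + 54.54950/60 = 65.9091583
  N → positive
  Lon: 51′ + 24.3″ = 51.40500′; 69 + 51.40500/60 = 69.8567500
  E ⇒ keep positive
Point 3:
  Latitude: 31 + 31/60 + 34.66/3600 = 31.5262944
  S → negative
  λ: 106 + 27/60 + 23.39/3600 = 106.4564972
  hemisphere W, so the sign is −
Point 4:
  Lat: 48 + 12/60 + 55.6/3600 = 48.2154444
  N ⇒ keep positive
  Longitude: 66° + 0/60 + 33/3600 = 66 + 0.000000 + 0.009167 = 66.0091667
  W ⇒ negate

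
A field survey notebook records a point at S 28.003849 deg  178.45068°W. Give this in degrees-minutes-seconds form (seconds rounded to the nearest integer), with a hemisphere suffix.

28°00′14″ S, 178°27′2″ W

Lat: 0.003849 × 60 = 0.23094′ → 0′, remainder × 60 = 13.86″
λ: 0.450680 × 60 = 27.04080′ → 27′, remainder × 60 = 2.45″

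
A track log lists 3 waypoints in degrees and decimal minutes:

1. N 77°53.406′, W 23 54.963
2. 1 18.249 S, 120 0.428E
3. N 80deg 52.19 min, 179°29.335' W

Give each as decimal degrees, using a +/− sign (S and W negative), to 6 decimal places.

1. 77.890100, -23.916050
2. -1.304150, 120.007133
3. 80.869833, -179.488917

Point 1:
  Latitude: 53.406′ = 0.890100°; total 77.8901000
  N ⇒ keep positive
  Lon: 54.963′ = 0.916050°; total 23.9160500
  hemisphere W, so the sign is −
Point 2:
  φ: 1 + 18.249/60 = 1.3041500
  hemisphere S, so the sign is −
  Lon: 0.428′ = 0.007133°; total 120.0071333
  E ⇒ keep positive
Point 3:
  Latitude: 80 + 52.19/60 = 80.8698333
  N → positive
  Longitude: 29.335′ = 0.488917°; total 179.4889167
  W ⇒ negate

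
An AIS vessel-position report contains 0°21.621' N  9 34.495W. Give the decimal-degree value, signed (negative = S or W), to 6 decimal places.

0.360350, -9.574917

Lat: 21.621′ = 0.360350°; total 0.3603500
N ⇒ keep positive
Lon: 9 + 34.495/60 = 9.5749167
hemisphere W, so the sign is −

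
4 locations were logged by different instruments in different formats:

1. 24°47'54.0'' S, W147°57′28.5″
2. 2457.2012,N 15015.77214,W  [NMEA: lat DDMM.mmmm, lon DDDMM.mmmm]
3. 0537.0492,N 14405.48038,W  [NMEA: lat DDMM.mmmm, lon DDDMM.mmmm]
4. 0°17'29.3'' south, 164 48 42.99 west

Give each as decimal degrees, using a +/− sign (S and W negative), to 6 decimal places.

1. -24.798333, -147.957917
2. 24.953353, -150.262869
3. 5.617487, -144.091340
4. -0.291472, -164.811942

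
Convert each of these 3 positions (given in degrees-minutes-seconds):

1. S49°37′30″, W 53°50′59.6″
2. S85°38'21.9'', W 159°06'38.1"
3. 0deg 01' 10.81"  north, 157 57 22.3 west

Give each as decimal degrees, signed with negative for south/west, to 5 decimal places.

Point 1:
  Lat: 37′ + 30″ = 37.50000′; 49 + 37.50000/60 = 49.625000
  S ⇒ negate
  λ: 53° + 50/60 + 59.6/3600 = 53 + 0.833333 + 0.016556 = 53.849889
  W → negative
Point 2:
  φ: 85° + 38/60 + 21.9/3600 = 85 + 0.633333 + 0.006083 = 85.639417
  hemisphere S, so the sign is −
  λ: 6′ + 38.1″ = 6.63500′; 159 + 6.63500/60 = 159.110583
  W ⇒ negate
Point 3:
  φ: 1′ + 10.81″ = 1.18017′; 0 + 1.18017/60 = 0.019669
  N → positive
  Longitude: 157° + 57/60 + 22.3/3600 = 157 + 0.950000 + 0.006194 = 157.956194
  W → negative

1. -49.62500, -53.84989
2. -85.63942, -159.11058
3. 0.01967, -157.95619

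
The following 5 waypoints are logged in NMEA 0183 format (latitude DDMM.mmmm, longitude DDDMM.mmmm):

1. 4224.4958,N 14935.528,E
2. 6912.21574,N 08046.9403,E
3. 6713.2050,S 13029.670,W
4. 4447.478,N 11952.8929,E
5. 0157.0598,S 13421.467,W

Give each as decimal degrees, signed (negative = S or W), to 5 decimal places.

1. 42.40826, 149.59213
2. 69.20360, 80.78234
3. -67.22008, -130.49450
4. 44.79130, 119.88155
5. -1.95100, -134.35778

Point 1:
  φ: split at 2 digits → 42° and 24.4958′; 42 + 24.4958/60 = 42.408263
  N → positive
  λ: split at 3 digits → 149° and 35.528′; 149 + 35.528/60 = 149.592133
  E ⇒ keep positive
Point 2:
  φ: degrees = first 2 digits = 69, minutes = 12.21574; 69 + 12.21574/60 = 69.203596
  N → positive
  Longitude: split at 3 digits → 080° and 46.9403′; 80 + 46.9403/60 = 80.782338
  E → positive
Point 3:
  Latitude: degrees = first 2 digits = 67, minutes = 13.205; 67 + 13.205/60 = 67.220083
  S → negative
  Longitude: degrees = first 3 digits = 130, minutes = 29.67; 130 + 29.67/60 = 130.494500
  hemisphere W, so the sign is −
Point 4:
  Latitude: degrees = first 2 digits = 44, minutes = 47.478; 44 + 47.478/60 = 44.791300
  N → positive
  Longitude: split at 3 digits → 119° and 52.8929′; 119 + 52.8929/60 = 119.881548
  E → positive
Point 5:
  Latitude: degrees = first 2 digits = 1, minutes = 57.0598; 1 + 57.0598/60 = 1.950997
  S → negative
  Longitude: split at 3 digits → 134° and 21.467′; 134 + 21.467/60 = 134.357783
  W ⇒ negate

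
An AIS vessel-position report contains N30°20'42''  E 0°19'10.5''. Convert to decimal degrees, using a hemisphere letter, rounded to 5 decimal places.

30.34500° N, 0.31958° E

φ: 20′ + 42″ = 20.70000′; 30 + 20.70000/60 = 30.345000
Lon: 0° + 19/60 + 10.5/3600 = 0 + 0.316667 + 0.002917 = 0.319583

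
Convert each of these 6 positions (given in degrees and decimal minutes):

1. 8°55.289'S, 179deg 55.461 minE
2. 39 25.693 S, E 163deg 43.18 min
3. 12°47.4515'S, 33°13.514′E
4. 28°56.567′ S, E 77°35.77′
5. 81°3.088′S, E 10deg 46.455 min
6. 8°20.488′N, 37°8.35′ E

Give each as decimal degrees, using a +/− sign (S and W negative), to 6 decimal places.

Point 1:
  Lat: 55.289′ = 0.921483°; total 8.9214833
  S ⇒ negate
  Longitude: 55.461′ = 0.924350°; total 179.9243500
  E → positive
Point 2:
  Latitude: 25.693′ = 0.428217°; total 39.4282167
  S → negative
  Lon: 43.18′ = 0.719667°; total 163.7196667
  E → positive
Point 3:
  Latitude: 12 + 47.4515/60 = 12.7908583
  S ⇒ negate
  Longitude: 33 + 13.514/60 = 33.2252333
  E ⇒ keep positive
Point 4:
  Lat: 56.567′ = 0.942783°; total 28.9427833
  S ⇒ negate
  Longitude: 77 + 35.77/60 = 77.5961667
  E → positive
Point 5:
  φ: 81 + 3.088/60 = 81.0514667
  S → negative
  Lon: 46.455′ = 0.774250°; total 10.7742500
  E → positive
Point 6:
  Latitude: 8 + 20.488/60 = 8.3414667
  N → positive
  Longitude: 8.35′ = 0.139167°; total 37.1391667
  E → positive

1. -8.921483, 179.924350
2. -39.428217, 163.719667
3. -12.790858, 33.225233
4. -28.942783, 77.596167
5. -81.051467, 10.774250
6. 8.341467, 37.139167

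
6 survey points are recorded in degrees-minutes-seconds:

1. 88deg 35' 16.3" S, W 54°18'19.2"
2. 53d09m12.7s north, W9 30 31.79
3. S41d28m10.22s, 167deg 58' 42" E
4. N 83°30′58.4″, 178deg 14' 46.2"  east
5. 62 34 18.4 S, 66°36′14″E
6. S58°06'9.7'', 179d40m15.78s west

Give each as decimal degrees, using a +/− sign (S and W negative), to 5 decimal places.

Point 1:
  φ: 88 + 35/60 + 16.3/3600 = 88.587861
  S ⇒ negate
  Longitude: 54 + 18/60 + 19.2/3600 = 54.305333
  W ⇒ negate
Point 2:
  Lat: 9′ + 12.7″ = 9.21167′; 53 + 9.21167/60 = 53.153528
  N ⇒ keep positive
  Longitude: 30′ + 31.79″ = 30.52983′; 9 + 30.52983/60 = 9.508831
  W → negative
Point 3:
  Latitude: 28′ + 10.22″ = 28.17033′; 41 + 28.17033/60 = 41.469506
  S → negative
  Lon: 167 + 58/60 + 42/3600 = 167.978333
  E ⇒ keep positive
Point 4:
  Latitude: 83 + 30/60 + 58.4/3600 = 83.516222
  N → positive
  Lon: 178 + 14/60 + 46.2/3600 = 178.246167
  E ⇒ keep positive
Point 5:
  Lat: 34′ + 18.4″ = 34.30667′; 62 + 34.30667/60 = 62.571778
  S → negative
  Longitude: 36′ + 14″ = 36.23333′; 66 + 36.23333/60 = 66.603889
  E → positive
Point 6:
  φ: 6′ + 9.7″ = 6.16167′; 58 + 6.16167/60 = 58.102694
  S ⇒ negate
  Longitude: 40′ + 15.78″ = 40.26300′; 179 + 40.26300/60 = 179.671050
  W ⇒ negate

1. -88.58786, -54.30533
2. 53.15353, -9.50883
3. -41.46951, 167.97833
4. 83.51622, 178.24617
5. -62.57178, 66.60389
6. -58.10269, -179.67105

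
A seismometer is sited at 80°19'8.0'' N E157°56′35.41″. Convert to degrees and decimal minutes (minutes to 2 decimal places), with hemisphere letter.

Lat: seconds/60 = 0.13333; minutes = 19 + 0.13333 = 19.1333
Longitude: seconds/60 = 0.59017; minutes = 56 + 0.59017 = 56.5902

80° 19.13′ N, 157° 56.59′ E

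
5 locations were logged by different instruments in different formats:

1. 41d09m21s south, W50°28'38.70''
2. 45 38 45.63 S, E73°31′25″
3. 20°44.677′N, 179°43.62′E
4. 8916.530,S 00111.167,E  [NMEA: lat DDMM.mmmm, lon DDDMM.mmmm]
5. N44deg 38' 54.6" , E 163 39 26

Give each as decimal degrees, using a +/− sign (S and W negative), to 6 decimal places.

1. -41.155833, -50.477417
2. -45.646008, 73.523611
3. 20.744617, 179.727000
4. -89.275500, 1.186117
5. 44.648500, 163.657222

Point 1:
  Lat: 41° + 9/60 + 21/3600 = 41 + 0.150000 + 0.005833 = 41.1558333
  S ⇒ negate
  Lon: 28′ + 38.7″ = 28.64500′; 50 + 28.64500/60 = 50.4774167
  hemisphere W, so the sign is −
Point 2:
  φ: 45° + 38/60 + 45.63/3600 = 45 + 0.633333 + 0.012675 = 45.6460083
  S ⇒ negate
  Lon: 31′ + 25″ = 31.41667′; 73 + 31.41667/60 = 73.5236111
  E → positive
Point 3:
  Latitude: 44.677′ = 0.744617°; total 20.7446167
  N → positive
  Longitude: 179 + 43.62/60 = 179.7270000
  E ⇒ keep positive
Point 4:
  Latitude: split at 2 digits → 89° and 16.53′; 89 + 16.53/60 = 89.2755000
  hemisphere S, so the sign is −
  Lon: degrees = first 3 digits = 1, minutes = 11.167; 1 + 11.167/60 = 1.1861167
  E ⇒ keep positive
Point 5:
  φ: 44 + 38/60 + 54.6/3600 = 44.6485000
  N → positive
  Lon: 163° + 39/60 + 26/3600 = 163 + 0.650000 + 0.007222 = 163.6572222
  E ⇒ keep positive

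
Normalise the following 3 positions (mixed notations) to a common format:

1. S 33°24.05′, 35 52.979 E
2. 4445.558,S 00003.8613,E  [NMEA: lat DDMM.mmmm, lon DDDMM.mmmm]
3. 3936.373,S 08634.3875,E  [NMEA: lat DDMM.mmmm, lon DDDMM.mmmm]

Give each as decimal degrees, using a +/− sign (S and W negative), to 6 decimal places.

1. -33.400833, 35.882983
2. -44.759300, 0.064355
3. -39.606217, 86.573125

Point 1:
  Latitude: 33 + 24.05/60 = 33.4008333
  hemisphere S, so the sign is −
  Lon: 35 + 52.979/60 = 35.8829833
  E → positive
Point 2:
  Latitude: split at 2 digits → 44° and 45.558′; 44 + 45.558/60 = 44.7593000
  S → negative
  Longitude: split at 3 digits → 000° and 3.8613′; 0 + 3.8613/60 = 0.0643550
  E ⇒ keep positive
Point 3:
  φ: split at 2 digits → 39° and 36.373′; 39 + 36.373/60 = 39.6062167
  hemisphere S, so the sign is −
  λ: split at 3 digits → 086° and 34.3875′; 86 + 34.3875/60 = 86.5731250
  E → positive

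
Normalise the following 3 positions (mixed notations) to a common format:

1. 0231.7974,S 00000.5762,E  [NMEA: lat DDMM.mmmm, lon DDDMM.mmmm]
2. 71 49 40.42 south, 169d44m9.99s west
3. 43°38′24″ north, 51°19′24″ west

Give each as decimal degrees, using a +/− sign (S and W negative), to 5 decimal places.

Point 1:
  Lat: degrees = first 2 digits = 2, minutes = 31.7974; 2 + 31.7974/60 = 2.529957
  S ⇒ negate
  Lon: degrees = first 3 digits = 0, minutes = 0.5762; 0 + 0.5762/60 = 0.009603
  E → positive
Point 2:
  Latitude: 71 + 49/60 + 40.42/3600 = 71.827894
  S → negative
  λ: 44′ + 9.99″ = 44.16650′; 169 + 44.16650/60 = 169.736108
  W ⇒ negate
Point 3:
  φ: 43° + 38/60 + 24/3600 = 43 + 0.633333 + 0.006667 = 43.640000
  N → positive
  Longitude: 51° + 19/60 + 24/3600 = 51 + 0.316667 + 0.006667 = 51.323333
  W → negative

1. -2.52996, 0.00960
2. -71.82789, -169.73611
3. 43.64000, -51.32333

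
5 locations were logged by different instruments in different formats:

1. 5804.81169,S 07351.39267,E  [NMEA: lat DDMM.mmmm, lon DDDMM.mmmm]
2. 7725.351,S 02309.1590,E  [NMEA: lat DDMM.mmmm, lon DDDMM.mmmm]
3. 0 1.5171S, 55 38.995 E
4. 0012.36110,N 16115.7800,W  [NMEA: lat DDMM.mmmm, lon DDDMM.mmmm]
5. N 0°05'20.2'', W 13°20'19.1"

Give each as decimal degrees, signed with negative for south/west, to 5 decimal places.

Point 1:
  Latitude: split at 2 digits → 58° and 4.81169′; 58 + 4.81169/60 = 58.080195
  S ⇒ negate
  λ: degrees = first 3 digits = 73, minutes = 51.39267; 73 + 51.39267/60 = 73.856545
  E ⇒ keep positive
Point 2:
  Lat: degrees = first 2 digits = 77, minutes = 25.351; 77 + 25.351/60 = 77.422517
  S → negative
  λ: degrees = first 3 digits = 23, minutes = 9.159; 23 + 9.159/60 = 23.152650
  E ⇒ keep positive
Point 3:
  φ: 1.5171′ = 0.025285°; total 0.025285
  S ⇒ negate
  Longitude: 38.995′ = 0.649917°; total 55.649917
  E → positive
Point 4:
  φ: degrees = first 2 digits = 0, minutes = 12.3611; 0 + 12.3611/60 = 0.206018
  N ⇒ keep positive
  λ: split at 3 digits → 161° and 15.78′; 161 + 15.78/60 = 161.263000
  W → negative
Point 5:
  Lat: 0° + 5/60 + 20.2/3600 = 0 + 0.083333 + 0.005611 = 0.088944
  N ⇒ keep positive
  λ: 20′ + 19.1″ = 20.31833′; 13 + 20.31833/60 = 13.338639
  hemisphere W, so the sign is −

1. -58.08019, 73.85654
2. -77.42252, 23.15265
3. -0.02529, 55.64992
4. 0.20602, -161.26300
5. 0.08894, -13.33864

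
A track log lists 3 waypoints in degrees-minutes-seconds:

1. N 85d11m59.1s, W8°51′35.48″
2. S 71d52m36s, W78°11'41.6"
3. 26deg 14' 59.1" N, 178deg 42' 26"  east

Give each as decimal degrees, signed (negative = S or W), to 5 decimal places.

Point 1:
  Latitude: 11′ + 59.1″ = 11.98500′; 85 + 11.98500/60 = 85.199750
  N ⇒ keep positive
  λ: 8° + 51/60 + 35.48/3600 = 8 + 0.850000 + 0.009856 = 8.859856
  W → negative
Point 2:
  Latitude: 71 + 52/60 + 36/3600 = 71.876667
  S ⇒ negate
  Longitude: 78° + 11/60 + 41.6/3600 = 78 + 0.183333 + 0.011556 = 78.194889
  hemisphere W, so the sign is −
Point 3:
  Latitude: 26° + 14/60 + 59.1/3600 = 26 + 0.233333 + 0.016417 = 26.249750
  N ⇒ keep positive
  Longitude: 178° + 42/60 + 26/3600 = 178 + 0.700000 + 0.007222 = 178.707222
  E → positive

1. 85.19975, -8.85986
2. -71.87667, -78.19489
3. 26.24975, 178.70722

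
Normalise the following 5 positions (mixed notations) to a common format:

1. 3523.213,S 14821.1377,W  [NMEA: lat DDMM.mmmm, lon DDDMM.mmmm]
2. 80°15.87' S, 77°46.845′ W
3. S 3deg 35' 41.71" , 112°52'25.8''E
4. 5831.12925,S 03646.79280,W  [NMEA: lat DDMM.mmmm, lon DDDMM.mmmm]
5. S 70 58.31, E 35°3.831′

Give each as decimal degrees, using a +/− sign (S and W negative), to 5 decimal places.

Point 1:
  Lat: degrees = first 2 digits = 35, minutes = 23.213; 35 + 23.213/60 = 35.386883
  hemisphere S, so the sign is −
  Longitude: degrees = first 3 digits = 148, minutes = 21.1377; 148 + 21.1377/60 = 148.352295
  W ⇒ negate
Point 2:
  Lat: 80 + 15.87/60 = 80.264500
  S → negative
  λ: 77 + 46.845/60 = 77.780750
  hemisphere W, so the sign is −
Point 3:
  φ: 3 + 35/60 + 41.71/3600 = 3.594919
  S → negative
  λ: 112 + 52/60 + 25.8/3600 = 112.873833
  E → positive
Point 4:
  φ: degrees = first 2 digits = 58, minutes = 31.12925; 58 + 31.12925/60 = 58.518821
  hemisphere S, so the sign is −
  Longitude: degrees = first 3 digits = 36, minutes = 46.7928; 36 + 46.7928/60 = 36.779880
  W ⇒ negate
Point 5:
  φ: 70 + 58.31/60 = 70.971833
  hemisphere S, so the sign is −
  λ: 35 + 3.831/60 = 35.063850
  E → positive

1. -35.38688, -148.35230
2. -80.26450, -77.78075
3. -3.59492, 112.87383
4. -58.51882, -36.77988
5. -70.97183, 35.06385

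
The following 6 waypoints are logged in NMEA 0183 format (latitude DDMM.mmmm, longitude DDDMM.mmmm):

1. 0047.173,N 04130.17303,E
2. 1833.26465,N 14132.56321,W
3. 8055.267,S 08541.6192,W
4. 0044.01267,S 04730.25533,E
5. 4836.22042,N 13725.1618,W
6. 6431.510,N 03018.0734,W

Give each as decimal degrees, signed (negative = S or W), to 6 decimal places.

1. 0.786217, 41.502884
2. 18.554411, -141.542720
3. -80.921117, -85.693653
4. -0.733545, 47.504256
5. 48.603674, -137.419363
6. 64.525167, -30.301223

Point 1:
  Latitude: degrees = first 2 digits = 0, minutes = 47.173; 0 + 47.173/60 = 0.7862167
  N ⇒ keep positive
  Lon: degrees = first 3 digits = 41, minutes = 30.17303; 41 + 30.17303/60 = 41.5028838
  E ⇒ keep positive
Point 2:
  Latitude: split at 2 digits → 18° and 33.26465′; 18 + 33.26465/60 = 18.5544108
  N → positive
  Lon: split at 3 digits → 141° and 32.56321′; 141 + 32.56321/60 = 141.5427202
  W ⇒ negate
Point 3:
  Latitude: split at 2 digits → 80° and 55.267′; 80 + 55.267/60 = 80.9211167
  hemisphere S, so the sign is −
  Lon: degrees = first 3 digits = 85, minutes = 41.6192; 85 + 41.6192/60 = 85.6936533
  W ⇒ negate
Point 4:
  Lat: split at 2 digits → 00° and 44.01267′; 0 + 44.01267/60 = 0.7335445
  S → negative
  Lon: degrees = first 3 digits = 47, minutes = 30.25533; 47 + 30.25533/60 = 47.5042555
  E → positive
Point 5:
  Latitude: split at 2 digits → 48° and 36.22042′; 48 + 36.22042/60 = 48.6036737
  N → positive
  λ: degrees = first 3 digits = 137, minutes = 25.1618; 137 + 25.1618/60 = 137.4193633
  W → negative
Point 6:
  Lat: degrees = first 2 digits = 64, minutes = 31.51; 64 + 31.51/60 = 64.5251667
  N → positive
  λ: degrees = first 3 digits = 30, minutes = 18.0734; 30 + 18.0734/60 = 30.3012233
  hemisphere W, so the sign is −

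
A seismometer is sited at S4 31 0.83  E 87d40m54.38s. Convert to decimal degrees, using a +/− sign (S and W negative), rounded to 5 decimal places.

-4.51690, 87.68177

Lat: 31′ + 0.83″ = 31.01383′; 4 + 31.01383/60 = 4.516897
S ⇒ negate
Longitude: 40′ + 54.38″ = 40.90633′; 87 + 40.90633/60 = 87.681772
E ⇒ keep positive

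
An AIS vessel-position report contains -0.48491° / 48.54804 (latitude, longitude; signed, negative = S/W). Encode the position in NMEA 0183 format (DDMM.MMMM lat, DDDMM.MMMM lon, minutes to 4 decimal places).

Latitude is negative → S; |value| = 0.484910
Lat: fractional part 0.484910 → 29.094600 minutes
Lon: minutes = (48.548040 − 48) × 60 = 32.882400

0029.0946,S / 04832.8824,E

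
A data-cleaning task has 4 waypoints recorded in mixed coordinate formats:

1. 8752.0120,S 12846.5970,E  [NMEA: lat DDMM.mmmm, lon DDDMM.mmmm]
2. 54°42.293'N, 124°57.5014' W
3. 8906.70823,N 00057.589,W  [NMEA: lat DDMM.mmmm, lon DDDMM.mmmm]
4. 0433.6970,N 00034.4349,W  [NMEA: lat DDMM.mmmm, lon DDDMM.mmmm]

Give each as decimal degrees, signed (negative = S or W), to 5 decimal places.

1. -87.86687, 128.77662
2. 54.70488, -124.95836
3. 89.11180, -0.95982
4. 4.56162, -0.57392

Point 1:
  φ: degrees = first 2 digits = 87, minutes = 52.012; 87 + 52.012/60 = 87.866867
  S → negative
  λ: split at 3 digits → 128° and 46.597′; 128 + 46.597/60 = 128.776617
  E → positive
Point 2:
  φ: 54 + 42.293/60 = 54.704883
  N ⇒ keep positive
  Longitude: 57.5014′ = 0.958357°; total 124.958357
  hemisphere W, so the sign is −
Point 3:
  Latitude: degrees = first 2 digits = 89, minutes = 6.70823; 89 + 6.70823/60 = 89.111804
  N ⇒ keep positive
  λ: degrees = first 3 digits = 0, minutes = 57.589; 0 + 57.589/60 = 0.959817
  hemisphere W, so the sign is −
Point 4:
  Latitude: degrees = first 2 digits = 4, minutes = 33.697; 4 + 33.697/60 = 4.561617
  N → positive
  Lon: split at 3 digits → 000° and 34.4349′; 0 + 34.4349/60 = 0.573915
  hemisphere W, so the sign is −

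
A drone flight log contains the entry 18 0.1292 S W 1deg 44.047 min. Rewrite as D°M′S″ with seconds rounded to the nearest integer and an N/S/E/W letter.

18°00′8″ S, 1°44′3″ W

φ: 0.12920′ → 0′ and 0.12920 × 60 = 7.75″
Lon: 44.04700′ → 44′ and 0.04700 × 60 = 2.82″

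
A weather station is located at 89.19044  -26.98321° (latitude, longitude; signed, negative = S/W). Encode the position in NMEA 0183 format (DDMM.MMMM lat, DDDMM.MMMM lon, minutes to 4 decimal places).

φ: fractional part 0.190440 → 11.426400 minutes
Longitude is negative → W; |value| = 26.983210
Lon: 26° + 0.983210 × 60 = 26° 58.992600′

8911.4264,N / 02658.9926,W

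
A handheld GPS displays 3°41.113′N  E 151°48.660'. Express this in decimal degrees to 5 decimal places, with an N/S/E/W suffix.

3.68522° N, 151.81100° E

φ: 3 + 41.113/60 = 3.685217
Lon: 151 + 48.66/60 = 151.811000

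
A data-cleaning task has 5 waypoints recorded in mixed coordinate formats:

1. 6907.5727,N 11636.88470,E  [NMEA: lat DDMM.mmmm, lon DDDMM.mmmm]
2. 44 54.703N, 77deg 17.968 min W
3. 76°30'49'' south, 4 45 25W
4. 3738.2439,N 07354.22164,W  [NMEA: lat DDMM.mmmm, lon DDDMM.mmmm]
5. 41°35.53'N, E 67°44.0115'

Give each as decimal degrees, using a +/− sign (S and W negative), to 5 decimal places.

1. 69.12621, 116.61475
2. 44.91172, -77.29947
3. -76.51361, -4.75694
4. 37.63740, -73.90369
5. 41.59217, 67.73353

Point 1:
  Lat: degrees = first 2 digits = 69, minutes = 7.5727; 69 + 7.5727/60 = 69.126212
  N → positive
  Longitude: degrees = first 3 digits = 116, minutes = 36.8847; 116 + 36.8847/60 = 116.614745
  E ⇒ keep positive
Point 2:
  Lat: 44 + 54.703/60 = 44.911717
  N ⇒ keep positive
  Longitude: 77 + 17.968/60 = 77.299467
  W → negative
Point 3:
  φ: 30′ + 49″ = 30.81667′; 76 + 30.81667/60 = 76.513611
  hemisphere S, so the sign is −
  Longitude: 4° + 45/60 + 25/3600 = 4 + 0.750000 + 0.006944 = 4.756944
  W ⇒ negate
Point 4:
  Latitude: split at 2 digits → 37° and 38.2439′; 37 + 38.2439/60 = 37.637398
  N ⇒ keep positive
  Lon: split at 3 digits → 073° and 54.22164′; 73 + 54.22164/60 = 73.903694
  hemisphere W, so the sign is −
Point 5:
  Lat: 41 + 35.53/60 = 41.592167
  N ⇒ keep positive
  Lon: 67 + 44.0115/60 = 67.733525
  E ⇒ keep positive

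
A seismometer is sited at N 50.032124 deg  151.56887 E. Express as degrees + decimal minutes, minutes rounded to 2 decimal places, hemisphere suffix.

50° 1.93′ N, 151° 34.13′ E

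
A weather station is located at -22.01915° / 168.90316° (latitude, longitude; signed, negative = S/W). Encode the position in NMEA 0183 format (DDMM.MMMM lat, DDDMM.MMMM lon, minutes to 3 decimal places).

Latitude is negative → S; |value| = 22.019150
Latitude: 22° + 0.019150 × 60 = 22° 1.14900′
Lon: minutes = (168.903160 − 168) × 60 = 54.18960

2201.149,S / 16854.190,E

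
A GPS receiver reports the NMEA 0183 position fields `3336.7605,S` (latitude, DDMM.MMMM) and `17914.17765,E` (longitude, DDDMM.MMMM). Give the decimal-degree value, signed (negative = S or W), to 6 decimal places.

-33.612675, 179.236294

φ: degrees = first 2 digits = 33, minutes = 36.7605; 33 + 36.7605/60 = 33.6126750
hemisphere S, so the sign is −
Longitude: split at 3 digits → 179° and 14.17765′; 179 + 14.17765/60 = 179.2362942
E ⇒ keep positive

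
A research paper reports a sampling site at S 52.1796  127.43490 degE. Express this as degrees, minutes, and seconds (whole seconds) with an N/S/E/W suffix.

52°10′47″ S, 127°26′6″ E

φ: whole degrees 52; 10.77600′ → 10′ and 46.56″
Lon: whole degrees 127; 26.09400′ → 26′ and 5.64″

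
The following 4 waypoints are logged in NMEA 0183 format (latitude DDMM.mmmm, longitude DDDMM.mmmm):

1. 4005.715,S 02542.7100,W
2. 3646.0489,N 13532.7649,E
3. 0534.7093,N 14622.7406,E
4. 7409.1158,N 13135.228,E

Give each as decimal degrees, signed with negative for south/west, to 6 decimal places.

Point 1:
  Latitude: split at 2 digits → 40° and 5.715′; 40 + 5.715/60 = 40.0952500
  hemisphere S, so the sign is −
  λ: split at 3 digits → 025° and 42.71′; 25 + 42.71/60 = 25.7118333
  hemisphere W, so the sign is −
Point 2:
  Lat: split at 2 digits → 36° and 46.0489′; 36 + 46.0489/60 = 36.7674817
  N ⇒ keep positive
  Longitude: degrees = first 3 digits = 135, minutes = 32.7649; 135 + 32.7649/60 = 135.5460817
  E ⇒ keep positive
Point 3:
  φ: degrees = first 2 digits = 5, minutes = 34.7093; 5 + 34.7093/60 = 5.5784883
  N → positive
  λ: split at 3 digits → 146° and 22.7406′; 146 + 22.7406/60 = 146.3790100
  E ⇒ keep positive
Point 4:
  Latitude: degrees = first 2 digits = 74, minutes = 9.1158; 74 + 9.1158/60 = 74.1519300
  N → positive
  λ: degrees = first 3 digits = 131, minutes = 35.228; 131 + 35.228/60 = 131.5871333
  E ⇒ keep positive

1. -40.095250, -25.711833
2. 36.767482, 135.546082
3. 5.578488, 146.379010
4. 74.151930, 131.587133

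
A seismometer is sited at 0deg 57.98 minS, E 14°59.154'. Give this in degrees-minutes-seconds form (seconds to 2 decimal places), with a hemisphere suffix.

φ: fractional minutes 0.98000 × 60 = 58.8000″
λ: fractional minutes 0.15400 × 60 = 9.2400″

0°57′58.80″ S, 14°59′9.24″ E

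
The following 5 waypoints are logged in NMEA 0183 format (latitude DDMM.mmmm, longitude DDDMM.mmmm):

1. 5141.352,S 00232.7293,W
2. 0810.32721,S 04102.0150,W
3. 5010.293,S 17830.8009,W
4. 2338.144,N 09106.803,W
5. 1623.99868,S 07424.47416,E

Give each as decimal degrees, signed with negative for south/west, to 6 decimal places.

1. -51.689200, -2.545488
2. -8.172120, -41.033583
3. -50.171550, -178.513348
4. 23.635733, -91.113383
5. -16.399978, 74.407903

Point 1:
  φ: degrees = first 2 digits = 51, minutes = 41.352; 51 + 41.352/60 = 51.6892000
  S ⇒ negate
  Longitude: degrees = first 3 digits = 2, minutes = 32.7293; 2 + 32.7293/60 = 2.5454883
  W ⇒ negate
Point 2:
  φ: degrees = first 2 digits = 8, minutes = 10.32721; 8 + 10.32721/60 = 8.1721202
  S ⇒ negate
  Lon: split at 3 digits → 041° and 2.015′; 41 + 2.015/60 = 41.0335833
  hemisphere W, so the sign is −
Point 3:
  φ: degrees = first 2 digits = 50, minutes = 10.293; 50 + 10.293/60 = 50.1715500
  S → negative
  Lon: degrees = first 3 digits = 178, minutes = 30.8009; 178 + 30.8009/60 = 178.5133483
  hemisphere W, so the sign is −
Point 4:
  Latitude: split at 2 digits → 23° and 38.144′; 23 + 38.144/60 = 23.6357333
  N → positive
  Lon: degrees = first 3 digits = 91, minutes = 6.803; 91 + 6.803/60 = 91.1133833
  W ⇒ negate
Point 5:
  Latitude: degrees = first 2 digits = 16, minutes = 23.99868; 16 + 23.99868/60 = 16.3999780
  hemisphere S, so the sign is −
  Lon: split at 3 digits → 074° and 24.47416′; 74 + 24.47416/60 = 74.4079027
  E → positive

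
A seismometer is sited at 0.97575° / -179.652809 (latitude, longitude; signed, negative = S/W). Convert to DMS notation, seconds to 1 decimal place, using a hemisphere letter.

0°58′32.7″ N, 179°39′10.1″ W

φ: 0.975750 × 60 = 58.54500′ → 58′, remainder × 60 = 32.700″
Longitude is negative → W; |value| = 179.652809
Longitude: 0.652809 × 60 = 39.16854′ → 39′, remainder × 60 = 10.112″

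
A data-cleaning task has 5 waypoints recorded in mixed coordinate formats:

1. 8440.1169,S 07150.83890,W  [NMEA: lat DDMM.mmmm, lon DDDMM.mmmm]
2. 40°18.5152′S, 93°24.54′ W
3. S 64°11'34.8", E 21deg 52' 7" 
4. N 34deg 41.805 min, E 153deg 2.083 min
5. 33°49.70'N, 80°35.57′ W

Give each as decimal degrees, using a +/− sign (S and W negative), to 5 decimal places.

1. -84.66862, -71.84732
2. -40.30859, -93.40900
3. -64.19300, 21.86861
4. 34.69675, 153.03472
5. 33.82833, -80.59283

Point 1:
  Lat: split at 2 digits → 84° and 40.1169′; 84 + 40.1169/60 = 84.668615
  S → negative
  λ: degrees = first 3 digits = 71, minutes = 50.8389; 71 + 50.8389/60 = 71.847315
  W → negative
Point 2:
  Lat: 40 + 18.5152/60 = 40.308587
  S ⇒ negate
  Longitude: 24.54′ = 0.409000°; total 93.409000
  W ⇒ negate
Point 3:
  φ: 64 + 11/60 + 34.8/3600 = 64.193000
  hemisphere S, so the sign is −
  Lon: 52′ + 7″ = 52.11667′; 21 + 52.11667/60 = 21.868611
  E → positive
Point 4:
  Lat: 34 + 41.805/60 = 34.696750
  N ⇒ keep positive
  Longitude: 153 + 2.083/60 = 153.034717
  E ⇒ keep positive
Point 5:
  Lat: 33 + 49.7/60 = 33.828333
  N → positive
  Lon: 35.57′ = 0.592833°; total 80.592833
  W → negative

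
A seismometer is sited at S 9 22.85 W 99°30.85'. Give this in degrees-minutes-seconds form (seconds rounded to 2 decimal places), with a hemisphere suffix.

9°22′51.00″ S, 99°30′51.00″ W

Latitude: fractional minutes 0.85000 × 60 = 51.0000″
λ: fractional minutes 0.85000 × 60 = 51.0000″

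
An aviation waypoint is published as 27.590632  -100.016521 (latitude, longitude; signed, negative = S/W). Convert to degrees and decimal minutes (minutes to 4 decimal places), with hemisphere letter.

27° 35.4379′ N, 100° 0.9913′ W

φ: minutes = (27.590632 − 27) × 60 = 35.437920
Longitude is negative → W; |value| = 100.016521
Lon: minutes = (100.016521 − 100) × 60 = 0.991260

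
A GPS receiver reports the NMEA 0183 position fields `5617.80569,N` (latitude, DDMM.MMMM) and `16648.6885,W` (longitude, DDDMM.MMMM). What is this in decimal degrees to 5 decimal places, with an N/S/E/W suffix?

φ: split at 2 digits → 56° and 17.80569′; 56 + 17.80569/60 = 56.296762
Lon: degrees = first 3 digits = 166, minutes = 48.6885; 166 + 48.6885/60 = 166.811475

56.29676° N, 166.81148° W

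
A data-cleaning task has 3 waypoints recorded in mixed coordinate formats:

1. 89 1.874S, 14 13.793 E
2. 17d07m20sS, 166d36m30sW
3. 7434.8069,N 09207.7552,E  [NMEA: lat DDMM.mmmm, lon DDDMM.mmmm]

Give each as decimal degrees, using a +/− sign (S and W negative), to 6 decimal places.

Point 1:
  φ: 1.874′ = 0.031233°; total 89.0312333
  S ⇒ negate
  λ: 13.793′ = 0.229883°; total 14.2298833
  E ⇒ keep positive
Point 2:
  Lat: 17° + 7/60 + 20/3600 = 17 + 0.116667 + 0.005556 = 17.1222222
  hemisphere S, so the sign is −
  λ: 166° + 36/60 + 30/3600 = 166 + 0.600000 + 0.008333 = 166.6083333
  W → negative
Point 3:
  Latitude: split at 2 digits → 74° and 34.8069′; 74 + 34.8069/60 = 74.5801150
  N → positive
  Longitude: split at 3 digits → 092° and 7.7552′; 92 + 7.7552/60 = 92.1292533
  E ⇒ keep positive

1. -89.031233, 14.229883
2. -17.122222, -166.608333
3. 74.580115, 92.129253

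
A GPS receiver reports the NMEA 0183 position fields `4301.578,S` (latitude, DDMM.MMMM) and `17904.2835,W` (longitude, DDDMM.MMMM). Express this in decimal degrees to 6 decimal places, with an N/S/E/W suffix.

43.026300° S, 179.071392° W

Latitude: degrees = first 2 digits = 43, minutes = 1.578; 43 + 1.578/60 = 43.0263000
λ: degrees = first 3 digits = 179, minutes = 4.2835; 179 + 4.2835/60 = 179.0713917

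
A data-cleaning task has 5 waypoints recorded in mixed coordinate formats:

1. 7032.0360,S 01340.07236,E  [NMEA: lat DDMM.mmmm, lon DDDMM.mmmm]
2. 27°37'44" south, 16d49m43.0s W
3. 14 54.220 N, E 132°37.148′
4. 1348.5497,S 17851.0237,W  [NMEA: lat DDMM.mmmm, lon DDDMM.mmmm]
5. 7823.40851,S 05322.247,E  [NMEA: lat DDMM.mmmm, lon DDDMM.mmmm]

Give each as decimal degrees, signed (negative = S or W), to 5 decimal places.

Point 1:
  φ: split at 2 digits → 70° and 32.036′; 70 + 32.036/60 = 70.533933
  S → negative
  Longitude: split at 3 digits → 013° and 40.07236′; 13 + 40.07236/60 = 13.667873
  E → positive
Point 2:
  φ: 27° + 37/60 + 44/3600 = 27 + 0.616667 + 0.012222 = 27.628889
  S ⇒ negate
  λ: 49′ + 43″ = 49.71667′; 16 + 49.71667/60 = 16.828611
  W ⇒ negate
Point 3:
  Lat: 54.22′ = 0.903667°; total 14.903667
  N ⇒ keep positive
  Lon: 37.148′ = 0.619133°; total 132.619133
  E → positive
Point 4:
  φ: split at 2 digits → 13° and 48.5497′; 13 + 48.5497/60 = 13.809162
  hemisphere S, so the sign is −
  Longitude: degrees = first 3 digits = 178, minutes = 51.0237; 178 + 51.0237/60 = 178.850395
  hemisphere W, so the sign is −
Point 5:
  Latitude: degrees = first 2 digits = 78, minutes = 23.40851; 78 + 23.40851/60 = 78.390142
  S → negative
  Lon: split at 3 digits → 053° and 22.247′; 53 + 22.247/60 = 53.370783
  E → positive

1. -70.53393, 13.66787
2. -27.62889, -16.82861
3. 14.90367, 132.61913
4. -13.80916, -178.85040
5. -78.39014, 53.37078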